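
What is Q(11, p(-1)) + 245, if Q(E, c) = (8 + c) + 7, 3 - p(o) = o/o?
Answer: 262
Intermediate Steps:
p(o) = 2 (p(o) = 3 - o/o = 3 - 1*1 = 3 - 1 = 2)
Q(E, c) = 15 + c
Q(11, p(-1)) + 245 = (15 + 2) + 245 = 17 + 245 = 262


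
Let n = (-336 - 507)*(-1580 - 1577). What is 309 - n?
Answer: -2661042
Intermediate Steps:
n = 2661351 (n = -843*(-3157) = 2661351)
309 - n = 309 - 1*2661351 = 309 - 2661351 = -2661042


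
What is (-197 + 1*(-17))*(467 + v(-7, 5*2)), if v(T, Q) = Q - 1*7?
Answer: -100580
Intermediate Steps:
v(T, Q) = -7 + Q (v(T, Q) = Q - 7 = -7 + Q)
(-197 + 1*(-17))*(467 + v(-7, 5*2)) = (-197 + 1*(-17))*(467 + (-7 + 5*2)) = (-197 - 17)*(467 + (-7 + 10)) = -214*(467 + 3) = -214*470 = -100580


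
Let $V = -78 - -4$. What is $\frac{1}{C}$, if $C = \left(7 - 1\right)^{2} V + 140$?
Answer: $- \frac{1}{2524} \approx -0.0003962$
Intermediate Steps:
$V = -74$ ($V = -78 + 4 = -74$)
$C = -2524$ ($C = \left(7 - 1\right)^{2} \left(-74\right) + 140 = 6^{2} \left(-74\right) + 140 = 36 \left(-74\right) + 140 = -2664 + 140 = -2524$)
$\frac{1}{C} = \frac{1}{-2524} = - \frac{1}{2524}$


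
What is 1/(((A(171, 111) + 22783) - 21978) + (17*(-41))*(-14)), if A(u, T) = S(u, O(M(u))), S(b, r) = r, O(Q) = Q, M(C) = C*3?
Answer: 1/11076 ≈ 9.0285e-5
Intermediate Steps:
M(C) = 3*C
A(u, T) = 3*u
1/(((A(171, 111) + 22783) - 21978) + (17*(-41))*(-14)) = 1/(((3*171 + 22783) - 21978) + (17*(-41))*(-14)) = 1/(((513 + 22783) - 21978) - 697*(-14)) = 1/((23296 - 21978) + 9758) = 1/(1318 + 9758) = 1/11076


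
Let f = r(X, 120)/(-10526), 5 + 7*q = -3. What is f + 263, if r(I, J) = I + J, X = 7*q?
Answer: 1384113/5263 ≈ 262.99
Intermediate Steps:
q = -8/7 (q = -5/7 + (⅐)*(-3) = -5/7 - 3/7 = -8/7 ≈ -1.1429)
X = -8 (X = 7*(-8/7) = -8)
f = -56/5263 (f = (-8 + 120)/(-10526) = 112*(-1/10526) = -56/5263 ≈ -0.010640)
f + 263 = -56/5263 + 263 = 1384113/5263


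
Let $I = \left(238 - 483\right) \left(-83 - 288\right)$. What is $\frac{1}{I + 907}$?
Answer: $\frac{1}{91802} \approx 1.0893 \cdot 10^{-5}$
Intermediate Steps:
$I = 90895$ ($I = - 245 \left(-83 - 288\right) = \left(-245\right) \left(-371\right) = 90895$)
$\frac{1}{I + 907} = \frac{1}{90895 + 907} = \frac{1}{91802}$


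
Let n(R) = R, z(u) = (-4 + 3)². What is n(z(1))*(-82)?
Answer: -82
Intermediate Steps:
z(u) = 1 (z(u) = (-1)² = 1)
n(z(1))*(-82) = 1*(-82) = -82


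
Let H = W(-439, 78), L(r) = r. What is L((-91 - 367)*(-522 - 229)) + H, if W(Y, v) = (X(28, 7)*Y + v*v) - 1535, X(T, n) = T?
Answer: 336215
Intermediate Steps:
W(Y, v) = -1535 + v**2 + 28*Y (W(Y, v) = (28*Y + v*v) - 1535 = (28*Y + v**2) - 1535 = (v**2 + 28*Y) - 1535 = -1535 + v**2 + 28*Y)
H = -7743 (H = -1535 + 78**2 + 28*(-439) = -1535 + 6084 - 12292 = -7743)
L((-91 - 367)*(-522 - 229)) + H = (-91 - 367)*(-522 - 229) - 7743 = -458*(-751) - 7743 = 343958 - 7743 = 336215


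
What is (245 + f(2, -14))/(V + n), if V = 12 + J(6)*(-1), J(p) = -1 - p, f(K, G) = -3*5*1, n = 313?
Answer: 115/166 ≈ 0.69277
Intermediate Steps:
f(K, G) = -15 (f(K, G) = -15*1 = -15)
V = 19 (V = 12 + (-1 - 1*6)*(-1) = 12 + (-1 - 6)*(-1) = 12 - 7*(-1) = 12 + 7 = 19)
(245 + f(2, -14))/(V + n) = (245 - 15)/(19 + 313) = 230/332 = 230*(1/332) = 115/166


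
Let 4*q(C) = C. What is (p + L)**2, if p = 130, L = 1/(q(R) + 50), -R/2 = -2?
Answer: 43970161/2601 ≈ 16905.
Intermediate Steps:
R = 4 (R = -2*(-2) = 4)
q(C) = C/4
L = 1/51 (L = 1/((1/4)*4 + 50) = 1/(1 + 50) = 1/51 ≈ 0.019608)
(p + L)**2 = (130 + 1/51)**2 = (6631/51)**2 = 43970161/2601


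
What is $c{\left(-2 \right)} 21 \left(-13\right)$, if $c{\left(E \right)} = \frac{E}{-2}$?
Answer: $-273$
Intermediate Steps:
$c{\left(E \right)} = - \frac{E}{2}$ ($c{\left(E \right)} = E \left(- \frac{1}{2}\right) = - \frac{E}{2}$)
$c{\left(-2 \right)} 21 \left(-13\right) = \left(- \frac{1}{2}\right) \left(-2\right) 21 \left(-13\right) = 1 \cdot 21 \left(-13\right) = 21 \left(-13\right) = -273$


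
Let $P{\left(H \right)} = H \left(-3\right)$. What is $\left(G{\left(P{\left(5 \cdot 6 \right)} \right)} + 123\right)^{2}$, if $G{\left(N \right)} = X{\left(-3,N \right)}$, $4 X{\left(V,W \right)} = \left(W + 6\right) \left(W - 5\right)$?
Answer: $4485924$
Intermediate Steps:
$P{\left(H \right)} = - 3 H$
$X{\left(V,W \right)} = \frac{\left(-5 + W\right) \left(6 + W\right)}{4}$ ($X{\left(V,W \right)} = \frac{\left(W + 6\right) \left(W - 5\right)}{4} = \frac{\left(6 + W\right) \left(-5 + W\right)}{4} = \frac{\left(-5 + W\right) \left(6 + W\right)}{4}$)
$G{\left(N \right)} = - \frac{15}{2} + \frac{N}{4} + \frac{N^{2}}{4}$
$\left(G{\left(P{\left(5 \cdot 6 \right)} \right)} + 123\right)^{2} = \left(\left(- \frac{15}{2} + \frac{\left(-3\right) 5 \cdot 6}{4} + \frac{\left(- 3 \cdot 5 \cdot 6\right)^{2}}{4}\right) + 123\right)^{2} = \left(\left(- \frac{15}{2} + \frac{\left(-3\right) 30}{4} + \frac{\left(\left(-3\right) 30\right)^{2}}{4}\right) + 123\right)^{2} = \left(\left(- \frac{15}{2} + \frac{1}{4} \left(-90\right) + \frac{\left(-90\right)^{2}}{4}\right) + 123\right)^{2} = \left(\left(- \frac{15}{2} - \frac{45}{2} + \frac{1}{4} \cdot 8100\right) + 123\right)^{2} = \left(\left(- \frac{15}{2} - \frac{45}{2} + 2025\right) + 123\right)^{2} = \left(1995 + 123\right)^{2} = 2118^{2} = 4485924$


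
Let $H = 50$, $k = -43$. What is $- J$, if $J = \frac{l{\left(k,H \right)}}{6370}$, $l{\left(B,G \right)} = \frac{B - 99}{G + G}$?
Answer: $\frac{71}{318500} \approx 0.00022292$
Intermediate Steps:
$l{\left(B,G \right)} = \frac{-99 + B}{2 G}$
$J = - \frac{71}{318500}$ ($J = \frac{\frac{1}{2} \cdot \frac{1}{50} \left(-99 - 43\right)}{6370} = \frac{1}{2} \cdot \frac{1}{50} \left(-142\right) \frac{1}{6370} = \left(- \frac{71}{50}\right) \frac{1}{6370} = - \frac{71}{318500} \approx -0.00022292$)
$- J = \left(-1\right) \left(- \frac{71}{318500}\right) = \frac{71}{318500}$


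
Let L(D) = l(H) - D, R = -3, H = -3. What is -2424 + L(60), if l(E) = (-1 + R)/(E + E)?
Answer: -7450/3 ≈ -2483.3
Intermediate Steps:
l(E) = -2/E (l(E) = (-1 - 3)/(E + E) = -4*1/(2*E) = -2/E)
L(D) = ⅔ - D (L(D) = -2/(-3) - D = -2*(-⅓) - D = ⅔ - D)
-2424 + L(60) = -2424 + (⅔ - 1*60) = -2424 + (⅔ - 60) = -2424 - 178/3 = -7450/3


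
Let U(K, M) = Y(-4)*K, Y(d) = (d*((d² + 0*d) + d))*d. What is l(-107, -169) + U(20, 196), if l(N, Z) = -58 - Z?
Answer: 3951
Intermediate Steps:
Y(d) = d²*(d + d²) (Y(d) = (d*((d² + 0) + d))*d = (d*(d² + d))*d = (d*(d + d²))*d = d²*(d + d²))
U(K, M) = 192*K (U(K, M) = ((-4)³*(1 - 4))*K = (-64*(-3))*K = 192*K)
l(-107, -169) + U(20, 196) = (-58 - 1*(-169)) + 192*20 = (-58 + 169) + 3840 = 111 + 3840 = 3951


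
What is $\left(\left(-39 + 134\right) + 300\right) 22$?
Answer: $8690$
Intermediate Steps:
$\left(\left(-39 + 134\right) + 300\right) 22 = \left(95 + 300\right) 22 = 395 \cdot 22 = 8690$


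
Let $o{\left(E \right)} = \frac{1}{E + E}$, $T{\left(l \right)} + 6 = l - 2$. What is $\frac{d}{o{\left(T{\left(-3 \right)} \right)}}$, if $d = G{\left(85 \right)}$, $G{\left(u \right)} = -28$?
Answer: $616$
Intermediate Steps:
$T{\left(l \right)} = -8 + l$ ($T{\left(l \right)} = -6 + \left(l - 2\right) = -6 + \left(-2 + l\right) = -8 + l$)
$o{\left(E \right)} = \frac{1}{2 E}$
$d = -28$
$\frac{d}{o{\left(T{\left(-3 \right)} \right)}} = - \frac{28}{\frac{1}{2} \frac{1}{-8 - 3}} = - \frac{28}{\frac{1}{2} \frac{1}{-11}} = - \frac{28}{\frac{1}{2} \left(- \frac{1}{11}\right)} = - \frac{28}{- \frac{1}{22}} = \left(-28\right) \left(-22\right) = 616$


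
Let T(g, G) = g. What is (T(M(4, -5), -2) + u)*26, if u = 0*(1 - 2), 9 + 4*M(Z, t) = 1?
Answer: -52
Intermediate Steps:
M(Z, t) = -2 (M(Z, t) = -9/4 + (¼)*1 = -9/4 + ¼ = -2)
u = 0 (u = 0*(-1) = 0)
(T(M(4, -5), -2) + u)*26 = (-2 + 0)*26 = -2*26 = -52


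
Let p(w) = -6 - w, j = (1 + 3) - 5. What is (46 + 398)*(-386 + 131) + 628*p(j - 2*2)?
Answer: -113848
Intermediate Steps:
j = -1 (j = 4 - 5 = -1)
(46 + 398)*(-386 + 131) + 628*p(j - 2*2) = (46 + 398)*(-386 + 131) + 628*(-6 - (-1 - 2*2)) = 444*(-255) + 628*(-6 - (-1 - 4)) = -113220 + 628*(-6 - 1*(-5)) = -113220 + 628*(-6 + 5) = -113220 + 628*(-1) = -113220 - 628 = -113848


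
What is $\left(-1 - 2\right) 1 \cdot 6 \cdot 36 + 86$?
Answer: $-562$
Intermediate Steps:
$\left(-1 - 2\right) 1 \cdot 6 \cdot 36 + 86 = \left(-3\right) 1 \cdot 6 \cdot 36 + 86 = \left(-3\right) 6 \cdot 36 + 86 = \left(-18\right) 36 + 86 = -648 + 86 = -562$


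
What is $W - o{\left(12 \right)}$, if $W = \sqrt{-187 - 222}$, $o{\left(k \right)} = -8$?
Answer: $8 + i \sqrt{409} \approx 8.0 + 20.224 i$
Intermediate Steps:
$W = i \sqrt{409}$ ($W = \sqrt{-409} = i \sqrt{409} \approx 20.224 i$)
$W - o{\left(12 \right)} = i \sqrt{409} - -8 = i \sqrt{409} + 8 = 8 + i \sqrt{409}$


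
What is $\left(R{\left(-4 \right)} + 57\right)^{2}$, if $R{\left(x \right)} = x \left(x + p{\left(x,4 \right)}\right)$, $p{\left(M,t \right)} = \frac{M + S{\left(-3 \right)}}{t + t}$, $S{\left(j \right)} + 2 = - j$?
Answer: $\frac{22201}{4} \approx 5550.3$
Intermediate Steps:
$S{\left(j \right)} = -2 - j$
$p{\left(M,t \right)} = \frac{1 + M}{2 t}$ ($p{\left(M,t \right)} = \frac{M - -1}{t + t} = \frac{M + \left(-2 + 3\right)}{2 t} = \left(M + 1\right) \frac{1}{2 t} = \left(1 + M\right) \frac{1}{2 t} = \frac{1 + M}{2 t}$)
$R{\left(x \right)} = x \left(\frac{1}{8} + \frac{9 x}{8}\right)$ ($R{\left(x \right)} = x \left(x + \frac{1 + x}{2 \cdot 4}\right) = x \left(x + \frac{1}{2} \cdot \frac{1}{4} \left(1 + x\right)\right) = x \left(x + \left(\frac{1}{8} + \frac{x}{8}\right)\right) = x \left(\frac{1}{8} + \frac{9 x}{8}\right)$)
$\left(R{\left(-4 \right)} + 57\right)^{2} = \left(\frac{1}{8} \left(-4\right) \left(1 + 9 \left(-4\right)\right) + 57\right)^{2} = \left(\frac{1}{8} \left(-4\right) \left(1 - 36\right) + 57\right)^{2} = \left(\frac{1}{8} \left(-4\right) \left(-35\right) + 57\right)^{2} = \left(\frac{35}{2} + 57\right)^{2} = \left(\frac{149}{2}\right)^{2} = \frac{22201}{4}$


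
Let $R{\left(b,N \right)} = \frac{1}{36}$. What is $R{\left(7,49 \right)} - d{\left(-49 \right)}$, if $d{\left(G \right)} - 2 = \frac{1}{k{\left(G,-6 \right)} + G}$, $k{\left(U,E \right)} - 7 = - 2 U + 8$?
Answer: $- \frac{1145}{576} \approx -1.9878$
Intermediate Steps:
$k{\left(U,E \right)} = 15 - 2 U$ ($k{\left(U,E \right)} = 7 - \left(-8 + 2 U\right) = 15 - 2 U$)
$R{\left(b,N \right)} = \frac{1}{36}$
$d{\left(G \right)} = 2 + \frac{1}{15 - G}$ ($d{\left(G \right)} = 2 + \frac{1}{\left(15 - 2 G\right) + G} = 2 + \frac{1}{15 - G}$)
$R{\left(7,49 \right)} - d{\left(-49 \right)} = \frac{1}{36} - \frac{31 - -98}{15 - -49} = \frac{1}{36} - \frac{31 + 98}{15 + 49} = \frac{1}{36} - \frac{1}{64} \cdot 129 = \frac{1}{36} - \frac{129}{64} = - \frac{1145}{576}$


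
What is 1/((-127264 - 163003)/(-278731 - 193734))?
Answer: 472465/290267 ≈ 1.6277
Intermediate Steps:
1/((-127264 - 163003)/(-278731 - 193734)) = 1/(-290267/(-472465)) = 1/(-290267*(-1/472465)) = 1/(290267/472465) = 472465/290267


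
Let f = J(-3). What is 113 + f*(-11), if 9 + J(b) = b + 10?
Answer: 135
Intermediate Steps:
J(b) = 1 + b (J(b) = -9 + (b + 10) = -9 + (10 + b) = 1 + b)
f = -2 (f = 1 - 3 = -2)
113 + f*(-11) = 113 - 2*(-11) = 113 + 22 = 135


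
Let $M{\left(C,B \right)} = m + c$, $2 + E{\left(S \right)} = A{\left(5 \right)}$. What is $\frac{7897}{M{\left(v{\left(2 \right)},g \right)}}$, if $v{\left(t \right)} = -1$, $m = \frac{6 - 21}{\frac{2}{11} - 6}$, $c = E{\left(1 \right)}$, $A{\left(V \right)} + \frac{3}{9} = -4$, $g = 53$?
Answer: $- \frac{1516224}{721} \approx -2102.9$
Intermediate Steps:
$A{\left(V \right)} = - \frac{13}{3}$ ($A{\left(V \right)} = - \frac{1}{3} - 4 = - \frac{13}{3}$)
$E{\left(S \right)} = - \frac{19}{3}$ ($E{\left(S \right)} = -2 - \frac{13}{3} = - \frac{19}{3}$)
$c = - \frac{19}{3} \approx -6.3333$
$m = \frac{165}{64}$ ($m = - \frac{15}{2 \cdot \frac{1}{11} - 6} = - \frac{15}{\frac{2}{11} - 6} = - \frac{15}{- \frac{64}{11}} = \left(-15\right) \left(- \frac{11}{64}\right) = \frac{165}{64} \approx 2.5781$)
$M{\left(C,B \right)} = - \frac{721}{192}$ ($M{\left(C,B \right)} = \frac{165}{64} - \frac{19}{3} = - \frac{721}{192}$)
$\frac{7897}{M{\left(v{\left(2 \right)},g \right)}} = \frac{7897}{- \frac{721}{192}} = 7897 \left(- \frac{192}{721}\right) = - \frac{1516224}{721}$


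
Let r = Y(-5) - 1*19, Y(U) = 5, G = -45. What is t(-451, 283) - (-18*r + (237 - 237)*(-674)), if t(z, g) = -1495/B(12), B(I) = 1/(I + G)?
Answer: 49083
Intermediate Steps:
B(I) = 1/(-45 + I) (B(I) = 1/(I - 45) = 1/(-45 + I))
r = -14 (r = 5 - 1*19 = 5 - 19 = -14)
t(z, g) = 49335 (t(z, g) = -1495/(1/(-45 + 12)) = -1495/(1/(-33)) = -1495/(-1/33) = -1495*(-33) = 49335)
t(-451, 283) - (-18*r + (237 - 237)*(-674)) = 49335 - (-18*(-14) + (237 - 237)*(-674)) = 49335 - (252 + 0*(-674)) = 49335 - (252 + 0) = 49335 - 1*252 = 49335 - 252 = 49083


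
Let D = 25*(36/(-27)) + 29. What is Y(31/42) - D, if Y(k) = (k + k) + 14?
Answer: 416/21 ≈ 19.810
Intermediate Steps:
D = -13/3 (D = 25*(36*(-1/27)) + 29 = 25*(-4/3) + 29 = -100/3 + 29 = -13/3 ≈ -4.3333)
Y(k) = 14 + 2*k (Y(k) = 2*k + 14 = 14 + 2*k)
Y(31/42) - D = (14 + 2*(31/42)) - 1*(-13/3) = (14 + 2*(31*(1/42))) + 13/3 = (14 + 2*(31/42)) + 13/3 = (14 + 31/21) + 13/3 = 325/21 + 13/3 = 416/21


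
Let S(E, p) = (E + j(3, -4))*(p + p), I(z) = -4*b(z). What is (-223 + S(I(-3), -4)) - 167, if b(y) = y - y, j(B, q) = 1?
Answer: -398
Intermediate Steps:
b(y) = 0
I(z) = 0 (I(z) = -4*0 = 0)
S(E, p) = 2*p*(1 + E) (S(E, p) = (E + 1)*(p + p) = (1 + E)*(2*p) = 2*p*(1 + E))
(-223 + S(I(-3), -4)) - 167 = (-223 + 2*(-4)*(1 + 0)) - 167 = (-223 + 2*(-4)*1) - 167 = (-223 - 8) - 167 = -231 - 167 = -398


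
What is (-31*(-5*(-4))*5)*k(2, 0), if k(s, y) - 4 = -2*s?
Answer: 0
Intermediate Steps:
k(s, y) = 4 - 2*s
(-31*(-5*(-4))*5)*k(2, 0) = (-31*(-5*(-4))*5)*(4 - 2*2) = (-620*5)*(4 - 4) = -31*100*0 = -3100*0 = 0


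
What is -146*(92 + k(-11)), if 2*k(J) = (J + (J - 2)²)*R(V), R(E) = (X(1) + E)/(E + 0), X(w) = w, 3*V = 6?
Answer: -30733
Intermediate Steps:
V = 2 (V = (⅓)*6 = 2)
R(E) = (1 + E)/E (R(E) = (1 + E)/(E + 0) = (1 + E)/E)
k(J) = 3*J/4 + 3*(-2 + J)²/4 (k(J) = ((J + (J - 2)²)*((1 + 2)/2))/2 = ((J + (-2 + J)²)*((½)*3))/2 = ((J + (-2 + J)²)*(3/2))/2 = (3*J/2 + 3*(-2 + J)²/2)/2 = 3*J/4 + 3*(-2 + J)²/4)
-146*(92 + k(-11)) = -146*(92 + ((¾)*(-11) + 3*(-2 - 11)²/4)) = -146*(92 + (-33/4 + (¾)*(-13)²)) = -146*(92 + (-33/4 + (¾)*169)) = -146*(92 + (-33/4 + 507/4)) = -146*(92 + 237/2) = -146*421/2 = -30733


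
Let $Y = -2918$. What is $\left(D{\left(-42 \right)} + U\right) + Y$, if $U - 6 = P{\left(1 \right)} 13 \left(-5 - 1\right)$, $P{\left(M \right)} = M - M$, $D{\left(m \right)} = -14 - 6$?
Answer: $-2932$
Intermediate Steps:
$D{\left(m \right)} = -20$ ($D{\left(m \right)} = -14 - 6 = -20$)
$P{\left(M \right)} = 0$
$U = 6$ ($U = 6 + 0 \cdot 13 \left(-5 - 1\right) = 6 + 0 \left(-5 - 1\right) = 6 + 0 \left(-6\right) = 6 + 0 = 6$)
$\left(D{\left(-42 \right)} + U\right) + Y = \left(-20 + 6\right) - 2918 = -14 - 2918 = -2932$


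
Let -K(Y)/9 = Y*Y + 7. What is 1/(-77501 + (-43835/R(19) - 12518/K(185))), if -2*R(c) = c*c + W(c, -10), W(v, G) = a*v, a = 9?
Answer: -1862532/144041084185 ≈ -1.2931e-5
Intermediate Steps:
W(v, G) = 9*v
K(Y) = -63 - 9*Y**2 (K(Y) = -9*(Y*Y + 7) = -9*(Y**2 + 7) = -9*(7 + Y**2) = -63 - 9*Y**2)
R(c) = -9*c/2 - c**2/2 (R(c) = -(c*c + 9*c)/2 = -(c**2 + 9*c)/2 = -9*c/2 - c**2/2)
1/(-77501 + (-43835/R(19) - 12518/K(185))) = 1/(-77501 + (-43835*2/(19*(-9 - 1*19)) - 12518/(-63 - 9*185**2))) = 1/(-77501 + (-43835*2/(19*(-9 - 19)) - 12518/(-63 - 9*34225))) = 1/(-77501 + (-43835/((1/2)*19*(-28)) - 12518/(-63 - 308025))) = 1/(-77501 + (-43835/(-266) - 12518/(-308088))) = 1/(-77501 + (-43835*(-1/266) - 12518*(-1/308088))) = 1/(-77501 + (43835/266 + 569/14004)) = 1/(-77501 + 307008347/1862532) = 1/(-144041084185/1862532) = -1862532/144041084185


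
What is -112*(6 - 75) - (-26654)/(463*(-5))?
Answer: 17863666/2315 ≈ 7716.5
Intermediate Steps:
-112*(6 - 75) - (-26654)/(463*(-5)) = -112*(-69) - (-26654)/(-2315) = 7728 - (-26654)*(-1)/2315 = 7728 - 1*26654/2315 = 7728 - 26654/2315 = 17863666/2315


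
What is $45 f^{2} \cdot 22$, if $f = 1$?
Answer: $990$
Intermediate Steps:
$45 f^{2} \cdot 22 = 45 \cdot 1^{2} \cdot 22 = 45 \cdot 1 \cdot 22 = 45 \cdot 22 = 990$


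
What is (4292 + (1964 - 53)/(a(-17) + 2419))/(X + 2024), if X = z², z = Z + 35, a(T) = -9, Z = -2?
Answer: 36557/26510 ≈ 1.3790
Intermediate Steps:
z = 33 (z = -2 + 35 = 33)
X = 1089 (X = 33² = 1089)
(4292 + (1964 - 53)/(a(-17) + 2419))/(X + 2024) = (4292 + (1964 - 53)/(-9 + 2419))/(1089 + 2024) = (4292 + 1911/2410)/3113 = (4292 + 1911*(1/2410))*(1/3113) = (4292 + 1911/2410)*(1/3113) = (10345631/2410)*(1/3113) = 36557/26510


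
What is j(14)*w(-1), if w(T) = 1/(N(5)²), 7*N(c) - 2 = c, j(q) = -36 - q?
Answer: -50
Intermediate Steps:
N(c) = 2/7 + c/7
w(T) = 1 (w(T) = 1/((2/7 + (⅐)*5)²) = 1/((2/7 + 5/7)²) = 1/(1²) = 1/1 = 1)
j(14)*w(-1) = (-36 - 1*14)*1 = (-36 - 14)*1 = -50*1 = -50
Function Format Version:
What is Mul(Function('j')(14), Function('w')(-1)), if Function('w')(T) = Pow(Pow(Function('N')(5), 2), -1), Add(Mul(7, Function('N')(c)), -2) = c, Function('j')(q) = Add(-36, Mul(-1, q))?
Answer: -50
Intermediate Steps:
Function('N')(c) = Add(Rational(2, 7), Mul(Rational(1, 7), c))
Function('w')(T) = 1 (Function('w')(T) = Pow(Pow(Add(Rational(2, 7), Mul(Rational(1, 7), 5)), 2), -1) = Pow(Pow(Add(Rational(2, 7), Rational(5, 7)), 2), -1) = Pow(Pow(1, 2), -1) = Pow(1, -1) = 1)
Mul(Function('j')(14), Function('w')(-1)) = Mul(Add(-36, Mul(-1, 14)), 1) = Mul(Add(-36, -14), 1) = Mul(-50, 1) = -50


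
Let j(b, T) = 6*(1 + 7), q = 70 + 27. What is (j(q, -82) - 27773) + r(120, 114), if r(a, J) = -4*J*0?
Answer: -27725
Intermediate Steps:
q = 97
r(a, J) = 0
j(b, T) = 48 (j(b, T) = 6*8 = 48)
(j(q, -82) - 27773) + r(120, 114) = (48 - 27773) + 0 = -27725 + 0 = -27725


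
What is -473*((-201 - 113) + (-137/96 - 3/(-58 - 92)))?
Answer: 358050121/2400 ≈ 1.4919e+5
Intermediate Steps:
-473*((-201 - 113) + (-137/96 - 3/(-58 - 92))) = -473*(-314 + (-137*1/96 - 3/(-150))) = -473*(-314 + (-137/96 - 3*(-1/150))) = -473*(-314 + (-137/96 + 1/50)) = -473*(-314 - 3377/2400) = -473*(-756977/2400) = 358050121/2400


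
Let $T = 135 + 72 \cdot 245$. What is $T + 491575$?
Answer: $509350$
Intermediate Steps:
$T = 17775$ ($T = 135 + 17640 = 17775$)
$T + 491575 = 17775 + 491575 = 509350$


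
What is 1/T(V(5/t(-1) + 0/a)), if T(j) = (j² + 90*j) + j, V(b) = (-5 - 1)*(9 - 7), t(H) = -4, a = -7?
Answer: -1/948 ≈ -0.0010549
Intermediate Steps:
V(b) = -12 (V(b) = -6*2 = -12)
T(j) = j² + 91*j
1/T(V(5/t(-1) + 0/a)) = 1/(-12*(91 - 12)) = 1/(-12*79) = 1/(-948) = -1/948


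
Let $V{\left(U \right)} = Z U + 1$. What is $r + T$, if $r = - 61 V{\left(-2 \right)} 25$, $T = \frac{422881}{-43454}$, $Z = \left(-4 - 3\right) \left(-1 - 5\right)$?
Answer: $\frac{5499767169}{43454} \approx 1.2657 \cdot 10^{5}$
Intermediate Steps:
$Z = 42$ ($Z = \left(-7\right) \left(-6\right) = 42$)
$V{\left(U \right)} = 1 + 42 U$ ($V{\left(U \right)} = 42 U + 1 = 1 + 42 U$)
$T = - \frac{422881}{43454}$ ($T = 422881 \left(- \frac{1}{43454}\right) = - \frac{422881}{43454} \approx -9.7317$)
$r = 126575$ ($r = - 61 \left(1 + 42 \left(-2\right)\right) 25 = - 61 \left(1 - 84\right) 25 = \left(-61\right) \left(-83\right) 25 = 5063 \cdot 25 = 126575$)
$r + T = 126575 - \frac{422881}{43454} = \frac{5499767169}{43454}$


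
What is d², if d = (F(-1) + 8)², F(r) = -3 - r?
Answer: 1296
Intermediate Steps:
d = 36 (d = ((-3 - 1*(-1)) + 8)² = ((-3 + 1) + 8)² = (-2 + 8)² = 6² = 36)
d² = 36² = 1296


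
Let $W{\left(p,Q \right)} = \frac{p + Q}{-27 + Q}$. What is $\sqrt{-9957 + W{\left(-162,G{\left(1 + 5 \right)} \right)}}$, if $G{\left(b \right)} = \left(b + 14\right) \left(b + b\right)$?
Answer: $\frac{i \sqrt{50191391}}{71} \approx 99.783 i$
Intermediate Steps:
$G{\left(b \right)} = 2 b \left(14 + b\right)$ ($G{\left(b \right)} = \left(14 + b\right) 2 b = 2 b \left(14 + b\right)$)
$W{\left(p,Q \right)} = \frac{Q + p}{-27 + Q}$
$\sqrt{-9957 + W{\left(-162,G{\left(1 + 5 \right)} \right)}} = \sqrt{-9957 + \frac{2 \left(1 + 5\right) \left(14 + \left(1 + 5\right)\right) - 162}{-27 + 2 \left(1 + 5\right) \left(14 + \left(1 + 5\right)\right)}} = \sqrt{-9957 + \frac{2 \cdot 6 \left(14 + 6\right) - 162}{-27 + 2 \cdot 6 \left(14 + 6\right)}} = \sqrt{-9957 + \frac{2 \cdot 6 \cdot 20 - 162}{-27 + 2 \cdot 6 \cdot 20}} = \sqrt{-9957 + \frac{240 - 162}{-27 + 240}} = \sqrt{-9957 + \frac{1}{213} \cdot 78} = \sqrt{-9957 + \frac{26}{71}} = \sqrt{- \frac{706921}{71}} = \frac{i \sqrt{50191391}}{71}$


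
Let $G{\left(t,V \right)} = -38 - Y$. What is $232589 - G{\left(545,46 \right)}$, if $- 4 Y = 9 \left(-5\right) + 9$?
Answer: $232636$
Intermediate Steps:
$Y = 9$ ($Y = - \frac{9 \left(-5\right) + 9}{4} = - \frac{-45 + 9}{4} = \left(- \frac{1}{4}\right) \left(-36\right) = 9$)
$G{\left(t,V \right)} = -47$ ($G{\left(t,V \right)} = -38 - 9 = -47$)
$232589 - G{\left(545,46 \right)} = 232589 - -47 = 232589 + 47 = 232636$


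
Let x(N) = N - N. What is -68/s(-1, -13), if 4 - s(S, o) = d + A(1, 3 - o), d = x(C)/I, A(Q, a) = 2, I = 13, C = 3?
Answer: -34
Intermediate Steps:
x(N) = 0
d = 0 (d = 0/13 = 0*(1/13) = 0)
s(S, o) = 2 (s(S, o) = 4 - (0 + 2) = 4 - 1*2 = 4 - 2 = 2)
-68/s(-1, -13) = -68/2 = -68*1/2 = -34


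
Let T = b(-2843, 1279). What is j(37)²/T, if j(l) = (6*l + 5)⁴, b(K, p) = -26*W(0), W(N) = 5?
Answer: -7050287992278341281/130 ≈ -5.4233e+16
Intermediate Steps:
b(K, p) = -130 (b(K, p) = -26*5 = -130)
T = -130
j(l) = (5 + 6*l)⁴
j(37)²/T = ((5 + 6*37)⁴)²/(-130) = ((5 + 222)⁴)²*(-1/130) = (227⁴)²*(-1/130) = 2655237841²*(-1/130) = 7050287992278341281*(-1/130) = -7050287992278341281/130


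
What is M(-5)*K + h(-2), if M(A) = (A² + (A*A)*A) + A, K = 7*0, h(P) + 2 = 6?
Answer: 4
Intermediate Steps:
h(P) = 4 (h(P) = -2 + 6 = 4)
K = 0
M(A) = A + A² + A³ (M(A) = (A² + A²*A) + A = (A² + A³) + A = A + A² + A³)
M(-5)*K + h(-2) = -5*(1 - 5 + (-5)²)*0 + 4 = -5*(1 - 5 + 25)*0 + 4 = -5*21*0 + 4 = -105*0 + 4 = 0 + 4 = 4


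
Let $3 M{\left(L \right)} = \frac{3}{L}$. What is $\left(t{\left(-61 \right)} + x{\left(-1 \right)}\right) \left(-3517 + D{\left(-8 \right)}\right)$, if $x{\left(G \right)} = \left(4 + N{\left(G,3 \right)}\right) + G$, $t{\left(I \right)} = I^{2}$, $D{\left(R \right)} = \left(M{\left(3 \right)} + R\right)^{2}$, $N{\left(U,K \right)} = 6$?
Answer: $- \frac{116092520}{9} \approx -1.2899 \cdot 10^{7}$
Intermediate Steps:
$M{\left(L \right)} = \frac{1}{L}$ ($M{\left(L \right)} = \frac{3 \frac{1}{L}}{3} = \frac{1}{L}$)
$D{\left(R \right)} = \left(\frac{1}{3} + R\right)^{2}$
$x{\left(G \right)} = 10 + G$ ($x{\left(G \right)} = \left(4 + 6\right) + G = 10 + G$)
$\left(t{\left(-61 \right)} + x{\left(-1 \right)}\right) \left(-3517 + D{\left(-8 \right)}\right) = \left(\left(-61\right)^{2} + \left(10 - 1\right)\right) \left(-3517 + \frac{\left(1 + 3 \left(-8\right)\right)^{2}}{9}\right) = \left(3721 + 9\right) \left(-3517 + \frac{\left(1 - 24\right)^{2}}{9}\right) = 3730 \left(-3517 + \frac{\left(-23\right)^{2}}{9}\right) = 3730 \left(-3517 + \frac{1}{9} \cdot 529\right) = 3730 \left(-3517 + \frac{529}{9}\right) = 3730 \left(- \frac{31124}{9}\right) = - \frac{116092520}{9}$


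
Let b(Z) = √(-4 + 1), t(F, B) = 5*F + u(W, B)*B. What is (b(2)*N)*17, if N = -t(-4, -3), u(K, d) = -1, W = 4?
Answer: 289*I*√3 ≈ 500.56*I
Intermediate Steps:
t(F, B) = -B + 5*F (t(F, B) = 5*F - B = -B + 5*F)
b(Z) = I*√3 (b(Z) = √(-3) = I*√3)
N = 17 (N = -(-1*(-3) + 5*(-4)) = -(3 - 20) = -1*(-17) = 17)
(b(2)*N)*17 = ((I*√3)*17)*17 = (17*I*√3)*17 = 289*I*√3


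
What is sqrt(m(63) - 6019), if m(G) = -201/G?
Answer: I*sqrt(2655786)/21 ≈ 77.603*I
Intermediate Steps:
sqrt(m(63) - 6019) = sqrt(-201/63 - 6019) = sqrt(-201*1/63 - 6019) = sqrt(-67/21 - 6019) = sqrt(-126466/21) = I*sqrt(2655786)/21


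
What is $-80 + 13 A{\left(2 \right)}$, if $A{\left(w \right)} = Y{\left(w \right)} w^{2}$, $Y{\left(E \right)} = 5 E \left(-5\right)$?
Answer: $-2680$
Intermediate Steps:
$Y{\left(E \right)} = - 25 E$
$A{\left(w \right)} = - 25 w^{3}$ ($A{\left(w \right)} = - 25 w w^{2} = - 25 w^{3}$)
$-80 + 13 A{\left(2 \right)} = -80 + 13 \left(- 25 \cdot 2^{3}\right) = -80 + 13 \left(\left(-25\right) 8\right) = -80 + 13 \left(-200\right) = -80 - 2600 = -2680$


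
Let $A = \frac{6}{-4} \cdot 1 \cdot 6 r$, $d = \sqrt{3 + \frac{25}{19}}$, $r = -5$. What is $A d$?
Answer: $\frac{45 \sqrt{1558}}{19} \approx 93.485$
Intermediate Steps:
$d = \frac{\sqrt{1558}}{19}$ ($d = \sqrt{3 + 25 \cdot \frac{1}{19}} = \sqrt{3 + \frac{25}{19}} = \sqrt{\frac{82}{19}} = \frac{\sqrt{1558}}{19} \approx 2.0774$)
$A = 45$ ($A = \frac{6}{-4} \cdot 1 \cdot 6 \left(-5\right) = 6 \left(- \frac{1}{4}\right) 6 \left(-5\right) = \left(- \frac{3}{2}\right) 6 \left(-5\right) = \left(-9\right) \left(-5\right) = 45$)
$A d = 45 \frac{\sqrt{1558}}{19} = \frac{45 \sqrt{1558}}{19}$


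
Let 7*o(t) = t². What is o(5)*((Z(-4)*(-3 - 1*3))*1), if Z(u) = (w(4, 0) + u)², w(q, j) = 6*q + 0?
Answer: -60000/7 ≈ -8571.4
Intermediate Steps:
w(q, j) = 6*q
Z(u) = (24 + u)² (Z(u) = (6*4 + u)² = (24 + u)²)
o(t) = t²/7
o(5)*((Z(-4)*(-3 - 1*3))*1) = ((⅐)*5²)*(((24 - 4)²*(-3 - 1*3))*1) = ((⅐)*25)*((20²*(-3 - 3))*1) = 25*((400*(-6))*1)/7 = 25*(-2400*1)/7 = (25/7)*(-2400) = -60000/7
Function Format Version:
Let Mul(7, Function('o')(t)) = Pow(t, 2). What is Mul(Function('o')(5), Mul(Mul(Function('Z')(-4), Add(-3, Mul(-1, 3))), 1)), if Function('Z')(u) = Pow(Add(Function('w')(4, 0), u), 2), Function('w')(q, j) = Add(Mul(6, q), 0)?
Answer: Rational(-60000, 7) ≈ -8571.4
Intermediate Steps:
Function('w')(q, j) = Mul(6, q)
Function('Z')(u) = Pow(Add(24, u), 2) (Function('Z')(u) = Pow(Add(Mul(6, 4), u), 2) = Pow(Add(24, u), 2))
Function('o')(t) = Mul(Rational(1, 7), Pow(t, 2))
Mul(Function('o')(5), Mul(Mul(Function('Z')(-4), Add(-3, Mul(-1, 3))), 1)) = Mul(Mul(Rational(1, 7), Pow(5, 2)), Mul(Mul(Pow(Add(24, -4), 2), Add(-3, Mul(-1, 3))), 1)) = Mul(Mul(Rational(1, 7), 25), Mul(Mul(Pow(20, 2), Add(-3, -3)), 1)) = Mul(Rational(25, 7), Mul(Mul(400, -6), 1)) = Mul(Rational(25, 7), Mul(-2400, 1)) = Mul(Rational(25, 7), -2400) = Rational(-60000, 7)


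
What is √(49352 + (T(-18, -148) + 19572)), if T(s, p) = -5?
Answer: √68919 ≈ 262.52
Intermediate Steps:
√(49352 + (T(-18, -148) + 19572)) = √(49352 + (-5 + 19572)) = √(49352 + 19567) = √68919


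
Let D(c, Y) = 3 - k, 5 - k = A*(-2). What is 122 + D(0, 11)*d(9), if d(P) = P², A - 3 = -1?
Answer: -364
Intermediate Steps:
A = 2 (A = 3 - 1 = 2)
k = 9 (k = 5 - 2*(-2) = 5 - 1*(-4) = 5 + 4 = 9)
D(c, Y) = -6 (D(c, Y) = 3 - 1*9 = 3 - 9 = -6)
122 + D(0, 11)*d(9) = 122 - 6*9² = 122 - 6*81 = 122 - 486 = -364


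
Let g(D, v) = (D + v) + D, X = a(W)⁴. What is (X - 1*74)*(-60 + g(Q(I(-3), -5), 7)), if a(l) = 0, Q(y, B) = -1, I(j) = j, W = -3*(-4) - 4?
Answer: 4070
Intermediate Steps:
W = 8 (W = 12 - 4 = 8)
X = 0 (X = 0⁴ = 0)
g(D, v) = v + 2*D
(X - 1*74)*(-60 + g(Q(I(-3), -5), 7)) = (0 - 1*74)*(-60 + (7 + 2*(-1))) = (0 - 74)*(-60 + (7 - 2)) = -74*(-60 + 5) = -74*(-55) = 4070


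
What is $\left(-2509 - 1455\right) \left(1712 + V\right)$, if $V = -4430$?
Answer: $10774152$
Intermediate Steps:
$\left(-2509 - 1455\right) \left(1712 + V\right) = \left(-2509 - 1455\right) \left(1712 - 4430\right) = \left(-3964\right) \left(-2718\right) = 10774152$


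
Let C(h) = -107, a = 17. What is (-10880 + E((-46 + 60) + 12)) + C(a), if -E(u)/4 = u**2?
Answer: -13691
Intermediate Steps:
E(u) = -4*u**2
(-10880 + E((-46 + 60) + 12)) + C(a) = (-10880 - 4*((-46 + 60) + 12)**2) - 107 = (-10880 - 4*(14 + 12)**2) - 107 = (-10880 - 4*26**2) - 107 = (-10880 - 4*676) - 107 = (-10880 - 2704) - 107 = -13584 - 107 = -13691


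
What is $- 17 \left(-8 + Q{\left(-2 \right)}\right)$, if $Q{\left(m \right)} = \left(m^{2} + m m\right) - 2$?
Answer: $34$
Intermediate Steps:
$Q{\left(m \right)} = -2 + 2 m^{2}$ ($Q{\left(m \right)} = \left(m^{2} + m^{2}\right) - 2 = 2 m^{2} - 2 = -2 + 2 m^{2}$)
$- 17 \left(-8 + Q{\left(-2 \right)}\right) = - 17 \left(-8 - \left(2 - 2 \left(-2\right)^{2}\right)\right) = - 17 \left(-8 + \left(-2 + 2 \cdot 4\right)\right) = - 17 \left(-8 + \left(-2 + 8\right)\right) = - 17 \left(-8 + 6\right) = \left(-17\right) \left(-2\right) = 34$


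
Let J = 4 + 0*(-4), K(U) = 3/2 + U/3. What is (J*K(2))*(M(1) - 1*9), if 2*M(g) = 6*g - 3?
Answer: -65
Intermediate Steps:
M(g) = -3/2 + 3*g (M(g) = (6*g - 3)/2 = (-3 + 6*g)/2 = -3/2 + 3*g)
K(U) = 3/2 + U/3 (K(U) = 3*(½) + U*(⅓) = 3/2 + U/3)
J = 4 (J = 4 + 0 = 4)
(J*K(2))*(M(1) - 1*9) = (4*(3/2 + (⅓)*2))*((-3/2 + 3*1) - 1*9) = (4*(3/2 + ⅔))*((-3/2 + 3) - 9) = (4*(13/6))*(3/2 - 9) = (26/3)*(-15/2) = -65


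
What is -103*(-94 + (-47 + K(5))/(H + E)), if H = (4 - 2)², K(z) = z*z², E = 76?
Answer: 383263/40 ≈ 9581.6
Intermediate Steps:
K(z) = z³
H = 4 (H = 2² = 4)
-103*(-94 + (-47 + K(5))/(H + E)) = -103*(-94 + (-47 + 5³)/(4 + 76)) = -103*(-94 + (-47 + 125)/80) = -103*(-94 + 78*(1/80)) = -103*(-94 + 39/40) = -103*(-3721/40) = 383263/40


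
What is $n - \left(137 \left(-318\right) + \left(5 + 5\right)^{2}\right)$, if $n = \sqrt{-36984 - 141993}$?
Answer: $43466 + i \sqrt{178977} \approx 43466.0 + 423.06 i$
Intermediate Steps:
$n = i \sqrt{178977}$ ($n = \sqrt{-178977} = i \sqrt{178977} \approx 423.06 i$)
$n - \left(137 \left(-318\right) + \left(5 + 5\right)^{2}\right) = i \sqrt{178977} - \left(137 \left(-318\right) + \left(5 + 5\right)^{2}\right) = i \sqrt{178977} - \left(-43566 + 10^{2}\right) = i \sqrt{178977} - \left(-43566 + 100\right) = i \sqrt{178977} - -43466 = i \sqrt{178977} + 43466 = 43466 + i \sqrt{178977}$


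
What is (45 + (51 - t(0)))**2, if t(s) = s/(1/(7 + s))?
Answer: 9216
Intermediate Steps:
t(s) = s*(7 + s)
(45 + (51 - t(0)))**2 = (45 + (51 - 0*(7 + 0)))**2 = (45 + (51 - 0*7))**2 = (45 + (51 - 1*0))**2 = (45 + (51 + 0))**2 = (45 + 51)**2 = 96**2 = 9216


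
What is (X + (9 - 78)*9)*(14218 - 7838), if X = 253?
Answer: -2347840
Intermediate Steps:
(X + (9 - 78)*9)*(14218 - 7838) = (253 + (9 - 78)*9)*(14218 - 7838) = (253 - 69*9)*6380 = (253 - 621)*6380 = -368*6380 = -2347840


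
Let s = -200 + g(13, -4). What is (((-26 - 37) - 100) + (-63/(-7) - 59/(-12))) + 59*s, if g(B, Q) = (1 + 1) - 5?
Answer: -145513/12 ≈ -12126.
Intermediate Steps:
g(B, Q) = -3 (g(B, Q) = 2 - 5 = -3)
s = -203 (s = -200 - 3 = -203)
(((-26 - 37) - 100) + (-63/(-7) - 59/(-12))) + 59*s = (((-26 - 37) - 100) + (-63/(-7) - 59/(-12))) + 59*(-203) = ((-63 - 100) + (-63*(-⅐) - 59*(-1/12))) - 11977 = (-163 + (9 + 59/12)) - 11977 = (-163 + 167/12) - 11977 = -1789/12 - 11977 = -145513/12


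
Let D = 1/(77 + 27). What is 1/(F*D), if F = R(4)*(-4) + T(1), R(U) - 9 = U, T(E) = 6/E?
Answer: -52/23 ≈ -2.2609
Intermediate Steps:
R(U) = 9 + U
D = 1/104 ≈ 0.0096154
F = -46 (F = (9 + 4)*(-4) + 6/1 = 13*(-4) + 6*1 = -52 + 6 = -46)
1/(F*D) = 1/(-46*1/104) = 1/(-23/52) = -52/23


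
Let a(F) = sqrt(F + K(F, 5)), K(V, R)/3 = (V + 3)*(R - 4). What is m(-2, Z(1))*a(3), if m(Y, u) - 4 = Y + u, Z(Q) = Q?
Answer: 3*sqrt(21) ≈ 13.748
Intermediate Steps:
K(V, R) = 3*(-4 + R)*(3 + V) (K(V, R) = 3*((V + 3)*(R - 4)) = 3*((3 + V)*(-4 + R)) = 3*((-4 + R)*(3 + V)) = 3*(-4 + R)*(3 + V))
a(F) = sqrt(9 + 4*F) (a(F) = sqrt(F + (-36 - 12*F + 9*5 + 3*5*F)) = sqrt(F + (-36 - 12*F + 45 + 15*F)) = sqrt(F + (9 + 3*F)) = sqrt(9 + 4*F))
m(Y, u) = 4 + Y + u (m(Y, u) = 4 + (Y + u) = 4 + Y + u)
m(-2, Z(1))*a(3) = (4 - 2 + 1)*sqrt(9 + 4*3) = 3*sqrt(9 + 12) = 3*sqrt(21)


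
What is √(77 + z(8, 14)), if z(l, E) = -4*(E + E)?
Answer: I*√35 ≈ 5.9161*I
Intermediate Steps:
z(l, E) = -8*E
√(77 + z(8, 14)) = √(77 - 8*14) = √(77 - 112) = √(-35) = I*√35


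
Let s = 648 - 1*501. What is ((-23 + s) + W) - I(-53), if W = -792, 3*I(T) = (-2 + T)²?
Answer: -5029/3 ≈ -1676.3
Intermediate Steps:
I(T) = (-2 + T)²/3
s = 147 (s = 648 - 501 = 147)
((-23 + s) + W) - I(-53) = ((-23 + 147) - 792) - (-2 - 53)²/3 = (124 - 792) - (-55)²/3 = -668 - 3025/3 = -5029/3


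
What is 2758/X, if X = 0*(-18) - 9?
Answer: -2758/9 ≈ -306.44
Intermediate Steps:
X = -9 (X = 0 - 9 = -9)
2758/X = 2758/(-9) = 2758*(-⅑) = -2758/9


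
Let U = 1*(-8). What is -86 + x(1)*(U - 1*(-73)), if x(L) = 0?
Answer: -86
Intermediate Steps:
U = -8
-86 + x(1)*(U - 1*(-73)) = -86 + 0*(-8 - 1*(-73)) = -86 + 0*(-8 + 73) = -86 + 0*65 = -86 + 0 = -86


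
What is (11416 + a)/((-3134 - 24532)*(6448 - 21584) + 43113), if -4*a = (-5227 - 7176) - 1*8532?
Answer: 5123/128860212 ≈ 3.9756e-5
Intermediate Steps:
a = 20935/4 (a = -((-5227 - 7176) - 1*8532)/4 = -(-12403 - 8532)/4 = -¼*(-20935) = 20935/4 ≈ 5233.8)
(11416 + a)/((-3134 - 24532)*(6448 - 21584) + 43113) = (11416 + 20935/4)/((-3134 - 24532)*(6448 - 21584) + 43113) = 66599/(4*(-27666*(-15136) + 43113)) = 66599/(4*(418752576 + 43113)) = (66599/4)/418795689 = (66599/4)*(1/418795689) = 5123/128860212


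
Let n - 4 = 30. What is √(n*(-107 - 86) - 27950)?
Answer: 4*I*√2157 ≈ 185.77*I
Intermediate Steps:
n = 34 (n = 4 + 30 = 34)
√(n*(-107 - 86) - 27950) = √(34*(-107 - 86) - 27950) = √(34*(-193) - 27950) = √(-6562 - 27950) = √(-34512) = 4*I*√2157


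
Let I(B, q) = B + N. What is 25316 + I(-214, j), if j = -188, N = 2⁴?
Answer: 25118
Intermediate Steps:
N = 16
I(B, q) = 16 + B (I(B, q) = B + 16 = 16 + B)
25316 + I(-214, j) = 25316 + (16 - 214) = 25316 - 198 = 25118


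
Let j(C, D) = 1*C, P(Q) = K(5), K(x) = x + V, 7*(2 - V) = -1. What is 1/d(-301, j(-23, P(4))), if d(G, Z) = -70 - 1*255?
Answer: -1/325 ≈ -0.0030769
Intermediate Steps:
V = 15/7 (V = 2 - 1/7*(-1) = 2 + 1/7 = 15/7 ≈ 2.1429)
K(x) = 15/7 + x (K(x) = x + 15/7 = 15/7 + x)
P(Q) = 50/7 (P(Q) = 15/7 + 5 = 50/7)
j(C, D) = C
d(G, Z) = -325 (d(G, Z) = -70 - 255 = -325)
1/d(-301, j(-23, P(4))) = 1/(-325) = -1/325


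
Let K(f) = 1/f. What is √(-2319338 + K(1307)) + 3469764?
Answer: 3469764 + I*√3962006817855/1307 ≈ 3.4698e+6 + 1522.9*I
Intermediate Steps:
√(-2319338 + K(1307)) + 3469764 = √(-2319338 + 1/1307) + 3469764 = √(-3031374765/1307) + 3469764 = I*√3962006817855/1307 + 3469764 = 3469764 + I*√3962006817855/1307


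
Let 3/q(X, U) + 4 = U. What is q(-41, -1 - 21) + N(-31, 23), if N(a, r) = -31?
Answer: -809/26 ≈ -31.115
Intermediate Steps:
q(X, U) = 3/(-4 + U)
q(-41, -1 - 21) + N(-31, 23) = 3/(-4 + (-1 - 21)) - 31 = 3/(-4 - 22) - 31 = 3/(-26) - 31 = 3*(-1/26) - 31 = -3/26 - 31 = -809/26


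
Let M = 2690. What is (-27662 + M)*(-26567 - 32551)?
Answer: 1476294696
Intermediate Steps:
(-27662 + M)*(-26567 - 32551) = (-27662 + 2690)*(-26567 - 32551) = -24972*(-59118) = 1476294696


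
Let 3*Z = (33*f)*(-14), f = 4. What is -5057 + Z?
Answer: -5673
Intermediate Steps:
Z = -616 (Z = ((33*4)*(-14))/3 = (132*(-14))/3 = (⅓)*(-1848) = -616)
-5057 + Z = -5057 - 616 = -5673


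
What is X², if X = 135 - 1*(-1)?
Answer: 18496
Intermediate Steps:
X = 136 (X = 135 + 1 = 136)
X² = 136² = 18496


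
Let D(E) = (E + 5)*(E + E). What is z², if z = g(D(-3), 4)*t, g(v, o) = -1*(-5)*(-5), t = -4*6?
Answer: 360000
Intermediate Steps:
t = -24
D(E) = 2*E*(5 + E) (D(E) = (5 + E)*(2*E) = 2*E*(5 + E))
g(v, o) = -25 (g(v, o) = 5*(-5) = -25)
z = 600 (z = -25*(-24) = 600)
z² = 600² = 360000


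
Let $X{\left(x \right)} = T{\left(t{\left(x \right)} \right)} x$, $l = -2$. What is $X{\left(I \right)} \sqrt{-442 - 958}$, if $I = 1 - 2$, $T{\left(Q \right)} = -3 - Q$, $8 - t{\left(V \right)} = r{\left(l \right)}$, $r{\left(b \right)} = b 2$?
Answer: $150 i \sqrt{14} \approx 561.25 i$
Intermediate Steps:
$r{\left(b \right)} = 2 b$
$t{\left(V \right)} = 12$ ($t{\left(V \right)} = 8 - 2 \left(-2\right) = 8 - -4 = 8 + 4 = 12$)
$I = -1$ ($I = 1 - 2 = -1$)
$X{\left(x \right)} = - 15 x$ ($X{\left(x \right)} = \left(-3 - 12\right) x = - 15 x$)
$X{\left(I \right)} \sqrt{-442 - 958} = \left(-15\right) \left(-1\right) \sqrt{-442 - 958} = 15 \sqrt{-1400} = 15 \cdot 10 i \sqrt{14} = 150 i \sqrt{14}$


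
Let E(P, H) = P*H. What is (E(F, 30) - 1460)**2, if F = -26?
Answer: 5017600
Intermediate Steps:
E(P, H) = H*P
(E(F, 30) - 1460)**2 = (30*(-26) - 1460)**2 = (-780 - 1460)**2 = (-2240)**2 = 5017600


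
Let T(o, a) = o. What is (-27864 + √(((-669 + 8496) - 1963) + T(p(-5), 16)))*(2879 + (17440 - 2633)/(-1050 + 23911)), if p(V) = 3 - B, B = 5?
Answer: -1834332426864/22861 + 65831626*√5862/22861 ≈ -8.0018e+7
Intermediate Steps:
p(V) = -2 (p(V) = 3 - 1*5 = 3 - 5 = -2)
(-27864 + √(((-669 + 8496) - 1963) + T(p(-5), 16)))*(2879 + (17440 - 2633)/(-1050 + 23911)) = (-27864 + √(((-669 + 8496) - 1963) - 2))*(2879 + (17440 - 2633)/(-1050 + 23911)) = (-27864 + √((7827 - 1963) - 2))*(2879 + 14807/22861) = (-27864 + √(5864 - 2))*(2879 + 14807*(1/22861)) = (-27864 + √5862)*(2879 + 14807/22861) = (-27864 + √5862)*(65831626/22861) = -1834332426864/22861 + 65831626*√5862/22861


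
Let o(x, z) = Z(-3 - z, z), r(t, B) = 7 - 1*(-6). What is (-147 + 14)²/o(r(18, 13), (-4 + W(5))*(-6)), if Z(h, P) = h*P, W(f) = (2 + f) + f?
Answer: -17689/2160 ≈ -8.1893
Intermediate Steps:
W(f) = 2 + 2*f
r(t, B) = 13 (r(t, B) = 7 + 6 = 13)
Z(h, P) = P*h
o(x, z) = z*(-3 - z)
(-147 + 14)²/o(r(18, 13), (-4 + W(5))*(-6)) = (-147 + 14)²/((-(-4 + (2 + 2*5))*(-6)*(3 + (-4 + (2 + 2*5))*(-6)))) = (-133)²/((-(-4 + (2 + 10))*(-6)*(3 + (-4 + (2 + 10))*(-6)))) = 17689/((-(-4 + 12)*(-6)*(3 + (-4 + 12)*(-6)))) = 17689/((-8*(-6)*(3 + 8*(-6)))) = 17689/((-1*(-48)*(3 - 48))) = 17689/((-1*(-48)*(-45))) = 17689/(-2160) = 17689*(-1/2160) = -17689/2160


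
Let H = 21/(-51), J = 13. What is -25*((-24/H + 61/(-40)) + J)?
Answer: -97665/56 ≈ -1744.0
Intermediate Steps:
H = -7/17 (H = 21*(-1/51) = -7/17 ≈ -0.41176)
-25*((-24/H + 61/(-40)) + J) = -25*((-24/(-7/17) + 61/(-40)) + 13) = -25*((-24*(-17/7) + 61*(-1/40)) + 13) = -25*((408/7 - 61/40) + 13) = -25*(15893/280 + 13) = -25*19533/280 = -97665/56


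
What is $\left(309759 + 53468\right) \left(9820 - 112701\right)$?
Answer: $-37369156987$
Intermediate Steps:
$\left(309759 + 53468\right) \left(9820 - 112701\right) = 363227 \left(-102881\right) = -37369156987$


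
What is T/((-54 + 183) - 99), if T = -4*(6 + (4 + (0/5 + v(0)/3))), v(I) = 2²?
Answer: -68/45 ≈ -1.5111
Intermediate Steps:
v(I) = 4
T = -136/3 (T = -4*(6 + (4 + (0/5 + 4/3))) = -4*(6 + (4 + (0*(⅕) + 4*(⅓)))) = -4*(6 + (4 + (0 + 4/3))) = -4*(6 + (4 + 4/3)) = -4*(6 + 16/3) = -4*34/3 = -136/3 ≈ -45.333)
T/((-54 + 183) - 99) = -136/3/((-54 + 183) - 99) = -136/3/(129 - 99) = -136/3/30 = (1/30)*(-136/3) = -68/45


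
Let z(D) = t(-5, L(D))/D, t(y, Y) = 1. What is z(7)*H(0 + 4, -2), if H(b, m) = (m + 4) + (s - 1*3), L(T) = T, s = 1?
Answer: 0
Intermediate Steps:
z(D) = 1/D
H(b, m) = 2 + m (H(b, m) = (m + 4) + (1 - 1*3) = (4 + m) + (1 - 3) = (4 + m) - 2 = 2 + m)
z(7)*H(0 + 4, -2) = (2 - 2)/7 = (1/7)*0 = 0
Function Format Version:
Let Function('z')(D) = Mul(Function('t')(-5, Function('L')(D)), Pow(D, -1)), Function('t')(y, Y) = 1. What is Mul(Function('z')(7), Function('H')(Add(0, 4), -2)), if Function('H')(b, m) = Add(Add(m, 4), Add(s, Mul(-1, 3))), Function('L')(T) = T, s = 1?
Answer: 0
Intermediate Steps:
Function('z')(D) = Pow(D, -1) (Function('z')(D) = Mul(1, Pow(D, -1)) = Pow(D, -1))
Function('H')(b, m) = Add(2, m) (Function('H')(b, m) = Add(Add(m, 4), Add(1, Mul(-1, 3))) = Add(Add(4, m), Add(1, -3)) = Add(Add(4, m), -2) = Add(2, m))
Mul(Function('z')(7), Function('H')(Add(0, 4), -2)) = Mul(Pow(7, -1), Add(2, -2)) = Mul(Rational(1, 7), 0) = 0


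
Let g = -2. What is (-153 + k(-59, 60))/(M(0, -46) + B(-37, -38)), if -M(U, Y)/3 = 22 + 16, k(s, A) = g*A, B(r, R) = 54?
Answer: 91/20 ≈ 4.5500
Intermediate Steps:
k(s, A) = -2*A
M(U, Y) = -114 (M(U, Y) = -3*(22 + 16) = -3*38 = -114)
(-153 + k(-59, 60))/(M(0, -46) + B(-37, -38)) = (-153 - 2*60)/(-114 + 54) = (-153 - 120)/(-60) = -273*(-1/60) = 91/20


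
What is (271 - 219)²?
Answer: 2704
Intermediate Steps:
(271 - 219)² = 52² = 2704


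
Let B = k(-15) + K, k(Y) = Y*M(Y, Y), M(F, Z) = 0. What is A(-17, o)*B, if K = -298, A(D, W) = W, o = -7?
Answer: 2086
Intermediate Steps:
k(Y) = 0 (k(Y) = Y*0 = 0)
B = -298 (B = 0 - 298 = -298)
A(-17, o)*B = -7*(-298) = 2086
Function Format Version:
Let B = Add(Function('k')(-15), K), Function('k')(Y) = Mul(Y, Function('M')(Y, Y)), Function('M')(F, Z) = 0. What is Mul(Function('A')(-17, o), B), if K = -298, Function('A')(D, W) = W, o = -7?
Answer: 2086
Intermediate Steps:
Function('k')(Y) = 0 (Function('k')(Y) = Mul(Y, 0) = 0)
B = -298 (B = Add(0, -298) = -298)
Mul(Function('A')(-17, o), B) = Mul(-7, -298) = 2086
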